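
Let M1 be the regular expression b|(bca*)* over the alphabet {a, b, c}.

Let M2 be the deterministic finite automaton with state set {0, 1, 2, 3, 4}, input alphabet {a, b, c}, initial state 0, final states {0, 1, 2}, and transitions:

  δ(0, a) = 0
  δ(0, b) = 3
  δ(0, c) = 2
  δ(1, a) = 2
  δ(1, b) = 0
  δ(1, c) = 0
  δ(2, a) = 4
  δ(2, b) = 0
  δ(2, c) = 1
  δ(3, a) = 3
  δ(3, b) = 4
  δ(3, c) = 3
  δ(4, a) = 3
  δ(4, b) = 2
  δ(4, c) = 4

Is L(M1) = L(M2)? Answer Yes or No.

The string b is accepted by M1 but rejected by M2.
So L(M1) ≠ L(M2).

No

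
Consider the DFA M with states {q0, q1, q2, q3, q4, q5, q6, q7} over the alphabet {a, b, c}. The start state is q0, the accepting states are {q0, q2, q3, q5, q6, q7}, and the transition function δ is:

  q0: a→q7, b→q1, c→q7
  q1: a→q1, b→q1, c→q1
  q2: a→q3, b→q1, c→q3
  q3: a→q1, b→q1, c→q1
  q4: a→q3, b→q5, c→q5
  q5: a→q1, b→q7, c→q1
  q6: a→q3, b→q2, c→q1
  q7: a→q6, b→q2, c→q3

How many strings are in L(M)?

21

The useful subgraph on states {q0, q2, q3, q6, q7} is acyclic, so L(M) is finite; the longest accepting path visits 5 useful states, giving maximum string length 4.
Counting accepting paths from q0 by length: 1 of length 0, 2 of length 1, 6 of length 2, 8 of length 3, 4 of length 4. Total 21.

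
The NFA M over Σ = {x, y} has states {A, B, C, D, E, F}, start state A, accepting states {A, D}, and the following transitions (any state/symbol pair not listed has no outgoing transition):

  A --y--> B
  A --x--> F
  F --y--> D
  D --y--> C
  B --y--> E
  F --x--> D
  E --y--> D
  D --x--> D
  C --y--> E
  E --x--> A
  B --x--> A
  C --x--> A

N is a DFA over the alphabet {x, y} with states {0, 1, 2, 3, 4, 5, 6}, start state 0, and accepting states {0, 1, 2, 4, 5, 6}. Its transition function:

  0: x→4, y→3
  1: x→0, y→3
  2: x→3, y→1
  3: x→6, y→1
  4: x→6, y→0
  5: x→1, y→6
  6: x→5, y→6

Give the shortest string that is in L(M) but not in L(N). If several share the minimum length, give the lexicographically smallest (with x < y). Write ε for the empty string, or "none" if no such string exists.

yyy

The string yyy is accepted by M but not by N.
No shorter string lies in the difference, and yyy is the lexicographically first length-3 string in L(M) \ L(N).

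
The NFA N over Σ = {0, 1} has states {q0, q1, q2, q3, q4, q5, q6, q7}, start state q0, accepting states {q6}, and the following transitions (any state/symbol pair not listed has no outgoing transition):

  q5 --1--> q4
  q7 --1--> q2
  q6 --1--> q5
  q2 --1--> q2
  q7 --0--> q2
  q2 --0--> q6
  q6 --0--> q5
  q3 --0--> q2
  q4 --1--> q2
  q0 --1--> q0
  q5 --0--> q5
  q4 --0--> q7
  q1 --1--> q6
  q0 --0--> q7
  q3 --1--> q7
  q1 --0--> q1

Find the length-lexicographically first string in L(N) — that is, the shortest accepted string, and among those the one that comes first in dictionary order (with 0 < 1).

A breadth-first search from q0 reaches an accepting state first via the path q0 → q7 → q2 → q6 on input 000.
No string of length < 3 is accepted (BFS exhausts all shorter strings without reaching an accepting state), and 000 is the lexicographically least accepting string of length 3.

000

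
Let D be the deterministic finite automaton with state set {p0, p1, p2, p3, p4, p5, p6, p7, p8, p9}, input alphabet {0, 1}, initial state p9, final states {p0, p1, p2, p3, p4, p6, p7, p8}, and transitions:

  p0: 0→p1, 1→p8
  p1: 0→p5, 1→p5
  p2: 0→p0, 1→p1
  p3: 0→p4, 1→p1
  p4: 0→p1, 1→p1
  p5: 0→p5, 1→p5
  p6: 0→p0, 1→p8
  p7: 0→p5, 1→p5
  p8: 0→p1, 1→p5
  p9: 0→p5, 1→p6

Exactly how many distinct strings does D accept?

The useful subgraph on states {p0, p1, p6, p8, p9} is acyclic, so L(D) is finite; the longest accepting path visits 5 useful states, giving maximum string length 4.
Counting accepting paths from p9 by length: 1 of length 1, 2 of length 2, 3 of length 3, 1 of length 4. Total 7.

7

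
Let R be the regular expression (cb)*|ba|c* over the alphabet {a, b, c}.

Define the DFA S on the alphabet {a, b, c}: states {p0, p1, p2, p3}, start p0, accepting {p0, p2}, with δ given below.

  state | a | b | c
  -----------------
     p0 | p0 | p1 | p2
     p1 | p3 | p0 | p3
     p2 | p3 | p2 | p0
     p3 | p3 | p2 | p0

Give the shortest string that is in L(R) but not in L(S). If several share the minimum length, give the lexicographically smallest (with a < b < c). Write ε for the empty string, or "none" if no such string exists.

The string ba is accepted by R but not by S.
No shorter string lies in the difference, and ba is the lexicographically first length-2 string in L(R) \ L(S).

ba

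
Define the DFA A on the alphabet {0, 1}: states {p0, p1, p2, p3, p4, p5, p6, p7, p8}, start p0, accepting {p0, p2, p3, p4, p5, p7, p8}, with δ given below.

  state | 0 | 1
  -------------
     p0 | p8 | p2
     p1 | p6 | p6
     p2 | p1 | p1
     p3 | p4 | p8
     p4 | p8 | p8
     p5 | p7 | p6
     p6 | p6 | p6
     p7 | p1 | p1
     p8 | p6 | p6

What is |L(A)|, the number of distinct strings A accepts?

The useful subgraph on states {p0, p2, p8} is acyclic, so L(A) is finite; the longest accepting path visits 2 useful states, giving maximum string length 1.
Counting accepting paths from p0 by length: 1 of length 0, 2 of length 1. Total 3.

3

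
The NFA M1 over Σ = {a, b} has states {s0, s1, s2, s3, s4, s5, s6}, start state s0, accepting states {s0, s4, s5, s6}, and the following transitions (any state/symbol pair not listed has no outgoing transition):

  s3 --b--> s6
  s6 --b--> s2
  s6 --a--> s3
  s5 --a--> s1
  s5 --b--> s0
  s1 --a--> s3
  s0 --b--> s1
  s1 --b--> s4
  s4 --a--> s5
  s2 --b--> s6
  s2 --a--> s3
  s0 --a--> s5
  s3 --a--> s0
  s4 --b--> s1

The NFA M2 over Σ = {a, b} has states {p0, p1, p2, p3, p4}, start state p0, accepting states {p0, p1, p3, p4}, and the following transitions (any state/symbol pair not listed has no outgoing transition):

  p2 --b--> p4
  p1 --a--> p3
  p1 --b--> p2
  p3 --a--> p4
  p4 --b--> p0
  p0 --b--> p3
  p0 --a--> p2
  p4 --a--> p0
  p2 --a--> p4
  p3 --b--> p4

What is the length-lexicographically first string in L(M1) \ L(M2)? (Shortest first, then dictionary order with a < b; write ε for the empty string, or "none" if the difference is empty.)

The string a is accepted by M1 but not by M2.
No shorter string lies in the difference, and a is the lexicographically first length-1 string in L(M1) \ L(M2).

a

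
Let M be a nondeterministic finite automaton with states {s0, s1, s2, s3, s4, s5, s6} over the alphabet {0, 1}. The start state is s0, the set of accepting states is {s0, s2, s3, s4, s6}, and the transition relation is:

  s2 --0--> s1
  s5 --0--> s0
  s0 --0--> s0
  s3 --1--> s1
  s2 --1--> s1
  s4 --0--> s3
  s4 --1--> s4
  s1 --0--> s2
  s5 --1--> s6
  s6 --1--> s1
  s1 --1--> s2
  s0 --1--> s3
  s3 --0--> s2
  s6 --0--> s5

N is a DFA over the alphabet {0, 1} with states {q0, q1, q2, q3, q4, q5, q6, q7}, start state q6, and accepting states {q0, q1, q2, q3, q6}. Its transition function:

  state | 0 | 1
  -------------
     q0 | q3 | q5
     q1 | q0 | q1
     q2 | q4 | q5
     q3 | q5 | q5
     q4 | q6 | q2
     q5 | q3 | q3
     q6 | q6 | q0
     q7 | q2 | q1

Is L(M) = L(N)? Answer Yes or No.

Exploring the product automaton M × N from the start pair (s0, q6), following both machines on each input symbol, reaches 4 state pairs: (s0, q6), (s3, q0), (s2, q3), (s1, q5).
M accepts in {s0, s2, s3, s4, s6} and N accepts in {q0, q1, q2, q3, q6}. In every reachable pair the two components are either both accepting — (s0, q6), (s3, q0), (s2, q3) — or both non-accepting, so no string is accepted by exactly one of the machines: L(M) \ L(N) and L(N) \ L(M) are both empty.
Hence every string is accepted by M iff it is accepted by N, and the two languages coincide.

Yes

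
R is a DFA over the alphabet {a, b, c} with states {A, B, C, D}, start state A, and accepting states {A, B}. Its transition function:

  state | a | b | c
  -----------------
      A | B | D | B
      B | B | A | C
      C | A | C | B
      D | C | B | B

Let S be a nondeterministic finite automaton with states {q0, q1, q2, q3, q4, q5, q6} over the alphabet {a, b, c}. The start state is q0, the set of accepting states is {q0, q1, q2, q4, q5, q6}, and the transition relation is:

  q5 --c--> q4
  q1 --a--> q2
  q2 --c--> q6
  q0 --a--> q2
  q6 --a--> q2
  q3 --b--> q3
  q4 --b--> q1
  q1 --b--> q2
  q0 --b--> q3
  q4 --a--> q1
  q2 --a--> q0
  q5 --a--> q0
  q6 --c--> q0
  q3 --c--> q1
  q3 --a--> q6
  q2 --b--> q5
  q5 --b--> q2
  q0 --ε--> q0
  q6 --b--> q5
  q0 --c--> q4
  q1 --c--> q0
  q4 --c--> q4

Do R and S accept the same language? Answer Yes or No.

No

The string bb is accepted by R but rejected by S.
So L(R) ≠ L(S).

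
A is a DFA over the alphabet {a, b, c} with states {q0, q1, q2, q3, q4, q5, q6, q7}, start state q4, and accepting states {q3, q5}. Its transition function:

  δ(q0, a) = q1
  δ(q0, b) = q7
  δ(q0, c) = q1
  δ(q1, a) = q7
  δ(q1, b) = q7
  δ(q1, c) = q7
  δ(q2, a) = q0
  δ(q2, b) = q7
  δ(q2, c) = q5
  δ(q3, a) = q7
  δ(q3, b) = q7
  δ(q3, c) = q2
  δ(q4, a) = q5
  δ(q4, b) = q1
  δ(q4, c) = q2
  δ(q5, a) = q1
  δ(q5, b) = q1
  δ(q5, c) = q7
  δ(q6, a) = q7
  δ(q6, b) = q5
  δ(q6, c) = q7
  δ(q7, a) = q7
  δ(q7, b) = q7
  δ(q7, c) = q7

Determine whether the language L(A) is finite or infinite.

finite

The useful states (reachable from q4 and able to reach an accepting state) are {q2, q4, q5}.
Restricted to these states the transition graph has no cycle, so every accepting path has bounded length and L is finite.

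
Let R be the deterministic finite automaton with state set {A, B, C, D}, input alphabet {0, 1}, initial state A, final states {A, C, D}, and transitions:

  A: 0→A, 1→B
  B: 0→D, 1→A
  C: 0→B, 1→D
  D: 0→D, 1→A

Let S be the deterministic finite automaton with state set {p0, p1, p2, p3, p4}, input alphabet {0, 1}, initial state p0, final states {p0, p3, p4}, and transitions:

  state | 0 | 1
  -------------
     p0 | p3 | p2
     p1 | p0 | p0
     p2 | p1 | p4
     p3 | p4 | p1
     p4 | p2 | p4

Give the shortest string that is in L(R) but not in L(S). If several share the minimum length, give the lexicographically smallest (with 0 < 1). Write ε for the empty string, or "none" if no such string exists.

The string 10 is accepted by R but not by S.
No shorter string lies in the difference, and 10 is the lexicographically first length-2 string in L(R) \ L(S).

10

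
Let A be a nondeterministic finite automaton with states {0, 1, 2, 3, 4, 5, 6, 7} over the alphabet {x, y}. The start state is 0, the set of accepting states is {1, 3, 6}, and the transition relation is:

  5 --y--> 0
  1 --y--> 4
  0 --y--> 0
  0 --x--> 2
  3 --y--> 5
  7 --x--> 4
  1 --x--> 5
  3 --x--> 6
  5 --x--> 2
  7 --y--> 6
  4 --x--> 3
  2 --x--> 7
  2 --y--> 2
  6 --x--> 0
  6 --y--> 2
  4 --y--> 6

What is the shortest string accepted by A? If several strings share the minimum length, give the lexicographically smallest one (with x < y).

A breadth-first search from 0 reaches an accepting state first via the path 0 → 2 → 7 → 6 on input xxy.
No string of length < 3 is accepted (BFS exhausts all shorter strings without reaching an accepting state), and xxy is the lexicographically least accepting string of length 3.

xxy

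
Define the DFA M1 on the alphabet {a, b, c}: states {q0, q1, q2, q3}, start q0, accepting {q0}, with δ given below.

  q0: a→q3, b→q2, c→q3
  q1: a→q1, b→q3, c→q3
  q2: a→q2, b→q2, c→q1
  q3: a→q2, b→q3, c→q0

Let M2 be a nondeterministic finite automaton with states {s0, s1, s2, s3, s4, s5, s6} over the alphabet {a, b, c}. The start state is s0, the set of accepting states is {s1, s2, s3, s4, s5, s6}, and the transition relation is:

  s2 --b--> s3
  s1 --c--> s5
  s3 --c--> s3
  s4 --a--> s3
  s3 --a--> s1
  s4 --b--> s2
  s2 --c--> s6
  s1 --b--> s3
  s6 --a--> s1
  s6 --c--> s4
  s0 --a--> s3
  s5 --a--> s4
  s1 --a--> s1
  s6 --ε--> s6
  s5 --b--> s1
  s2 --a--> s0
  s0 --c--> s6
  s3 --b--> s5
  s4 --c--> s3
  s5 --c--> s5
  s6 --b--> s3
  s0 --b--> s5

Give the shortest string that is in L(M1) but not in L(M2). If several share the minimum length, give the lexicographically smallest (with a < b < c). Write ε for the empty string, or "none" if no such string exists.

ε

The empty string ε is accepted by M1 but not by M2.
Since ε is the unique shortest string, it is the required witness.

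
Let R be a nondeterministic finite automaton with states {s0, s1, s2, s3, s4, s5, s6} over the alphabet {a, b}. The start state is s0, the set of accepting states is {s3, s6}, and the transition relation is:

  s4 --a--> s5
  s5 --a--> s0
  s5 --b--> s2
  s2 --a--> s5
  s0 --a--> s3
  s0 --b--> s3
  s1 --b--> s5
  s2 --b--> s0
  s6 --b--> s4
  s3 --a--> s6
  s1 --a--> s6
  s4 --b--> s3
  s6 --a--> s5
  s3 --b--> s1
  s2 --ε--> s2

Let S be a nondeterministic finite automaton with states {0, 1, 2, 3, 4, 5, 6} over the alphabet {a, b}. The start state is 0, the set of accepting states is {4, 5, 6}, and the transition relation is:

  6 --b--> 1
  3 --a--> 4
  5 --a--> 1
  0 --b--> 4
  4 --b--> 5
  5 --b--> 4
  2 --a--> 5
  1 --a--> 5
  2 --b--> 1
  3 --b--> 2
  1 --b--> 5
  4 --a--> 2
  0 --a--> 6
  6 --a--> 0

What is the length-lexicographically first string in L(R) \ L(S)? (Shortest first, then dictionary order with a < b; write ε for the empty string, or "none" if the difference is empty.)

aa

The string aa is accepted by R but not by S.
No shorter string lies in the difference, and aa is the lexicographically first length-2 string in L(R) \ L(S).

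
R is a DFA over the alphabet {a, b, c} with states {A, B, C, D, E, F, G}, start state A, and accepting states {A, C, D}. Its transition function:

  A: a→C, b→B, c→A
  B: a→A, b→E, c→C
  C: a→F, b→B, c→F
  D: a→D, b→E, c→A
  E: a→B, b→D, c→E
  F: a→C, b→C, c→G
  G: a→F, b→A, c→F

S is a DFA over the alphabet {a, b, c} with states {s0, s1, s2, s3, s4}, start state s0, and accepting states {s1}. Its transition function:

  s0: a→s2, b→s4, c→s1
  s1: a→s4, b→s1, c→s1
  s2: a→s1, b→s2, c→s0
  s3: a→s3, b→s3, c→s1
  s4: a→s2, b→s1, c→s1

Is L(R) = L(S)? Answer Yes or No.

The empty string ε is accepted by R but rejected by S.
So L(R) ≠ L(S).

No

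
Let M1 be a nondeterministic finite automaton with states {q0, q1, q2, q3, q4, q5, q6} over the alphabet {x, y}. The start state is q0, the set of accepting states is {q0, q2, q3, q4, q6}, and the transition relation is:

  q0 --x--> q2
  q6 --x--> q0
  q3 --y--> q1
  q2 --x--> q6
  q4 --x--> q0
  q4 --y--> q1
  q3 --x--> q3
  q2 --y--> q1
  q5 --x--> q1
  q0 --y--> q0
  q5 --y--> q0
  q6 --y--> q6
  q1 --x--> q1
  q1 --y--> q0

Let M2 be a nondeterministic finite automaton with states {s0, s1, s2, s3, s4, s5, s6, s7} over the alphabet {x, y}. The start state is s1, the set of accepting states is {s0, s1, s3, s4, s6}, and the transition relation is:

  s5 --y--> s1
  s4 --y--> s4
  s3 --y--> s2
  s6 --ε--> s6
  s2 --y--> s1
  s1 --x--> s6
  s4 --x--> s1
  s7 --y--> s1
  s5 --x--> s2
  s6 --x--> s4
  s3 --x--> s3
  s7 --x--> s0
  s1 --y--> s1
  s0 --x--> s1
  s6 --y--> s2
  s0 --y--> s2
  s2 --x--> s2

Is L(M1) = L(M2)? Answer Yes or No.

Exploring the product automaton M1 × M2 from the start pair (q0, s1), following both machines on each input symbol, reaches 4 state pairs: (q0, s1), (q2, s6), (q6, s4), (q1, s2).
M1 accepts in {q0, q2, q3, q4, q6} and M2 accepts in {s0, s1, s3, s4, s6}. In every reachable pair the two components are either both accepting — (q0, s1), (q2, s6), (q6, s4) — or both non-accepting, so no string is accepted by exactly one of the machines: L(M1) \ L(M2) and L(M2) \ L(M1) are both empty.
Hence every string is accepted by M1 iff it is accepted by M2, and the two languages coincide.

Yes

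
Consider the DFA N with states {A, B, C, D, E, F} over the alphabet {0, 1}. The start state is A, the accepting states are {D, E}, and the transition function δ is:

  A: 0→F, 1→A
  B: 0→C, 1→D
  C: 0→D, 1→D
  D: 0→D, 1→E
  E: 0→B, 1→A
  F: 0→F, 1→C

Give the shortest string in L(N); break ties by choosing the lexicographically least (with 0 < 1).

010

A breadth-first search from A reaches an accepting state first via the path A → F → C → D on input 010.
No string of length < 3 is accepted (BFS exhausts all shorter strings without reaching an accepting state), and 010 is the lexicographically least accepting string of length 3.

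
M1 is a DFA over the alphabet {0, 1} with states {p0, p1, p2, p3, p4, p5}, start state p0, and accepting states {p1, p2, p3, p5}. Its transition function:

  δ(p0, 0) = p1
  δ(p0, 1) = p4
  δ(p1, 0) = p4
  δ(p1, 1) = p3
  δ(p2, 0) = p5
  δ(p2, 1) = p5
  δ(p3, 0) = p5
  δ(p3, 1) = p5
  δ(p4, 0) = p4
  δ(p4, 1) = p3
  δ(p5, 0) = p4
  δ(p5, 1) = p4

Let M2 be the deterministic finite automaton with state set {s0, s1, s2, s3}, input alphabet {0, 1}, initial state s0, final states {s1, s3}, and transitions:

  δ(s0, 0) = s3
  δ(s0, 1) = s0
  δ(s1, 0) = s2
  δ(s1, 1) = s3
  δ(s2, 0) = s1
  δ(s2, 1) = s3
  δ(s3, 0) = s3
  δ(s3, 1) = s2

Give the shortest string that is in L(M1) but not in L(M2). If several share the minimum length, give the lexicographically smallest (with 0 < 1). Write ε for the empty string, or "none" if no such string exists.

The string 01 is accepted by M1 but not by M2.
No shorter string lies in the difference, and 01 is the lexicographically first length-2 string in L(M1) \ L(M2).

01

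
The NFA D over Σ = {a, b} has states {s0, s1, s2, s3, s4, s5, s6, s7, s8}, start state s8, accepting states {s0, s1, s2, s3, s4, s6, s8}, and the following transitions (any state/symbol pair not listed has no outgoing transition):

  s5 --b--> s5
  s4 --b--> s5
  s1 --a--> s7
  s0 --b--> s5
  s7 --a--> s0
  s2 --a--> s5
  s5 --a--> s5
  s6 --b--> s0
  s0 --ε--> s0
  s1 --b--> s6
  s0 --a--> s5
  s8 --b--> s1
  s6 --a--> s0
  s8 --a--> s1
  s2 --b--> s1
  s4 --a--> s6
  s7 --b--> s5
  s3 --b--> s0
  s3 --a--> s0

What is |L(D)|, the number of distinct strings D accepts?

11

The useful subgraph on states {s0, s1, s6, s7, s8} is acyclic, so L(D) is finite; the longest accepting path visits 4 useful states, giving maximum string length 3.
Counting accepting paths from s8 by length: 1 of length 0, 2 of length 1, 2 of length 2, 6 of length 3. Total 11.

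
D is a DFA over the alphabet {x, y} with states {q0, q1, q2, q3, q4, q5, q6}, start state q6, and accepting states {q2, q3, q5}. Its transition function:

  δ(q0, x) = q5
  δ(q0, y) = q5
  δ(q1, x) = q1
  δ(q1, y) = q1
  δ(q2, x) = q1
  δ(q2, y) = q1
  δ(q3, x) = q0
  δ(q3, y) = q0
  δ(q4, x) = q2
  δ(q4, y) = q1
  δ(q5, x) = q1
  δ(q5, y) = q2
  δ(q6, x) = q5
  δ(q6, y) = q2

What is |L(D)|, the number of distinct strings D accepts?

3

The useful subgraph on states {q2, q5, q6} is acyclic, so L(D) is finite; the longest accepting path visits 3 useful states, giving maximum string length 2.
Counting accepting paths from q6 by length: 2 of length 1, 1 of length 2. Total 3.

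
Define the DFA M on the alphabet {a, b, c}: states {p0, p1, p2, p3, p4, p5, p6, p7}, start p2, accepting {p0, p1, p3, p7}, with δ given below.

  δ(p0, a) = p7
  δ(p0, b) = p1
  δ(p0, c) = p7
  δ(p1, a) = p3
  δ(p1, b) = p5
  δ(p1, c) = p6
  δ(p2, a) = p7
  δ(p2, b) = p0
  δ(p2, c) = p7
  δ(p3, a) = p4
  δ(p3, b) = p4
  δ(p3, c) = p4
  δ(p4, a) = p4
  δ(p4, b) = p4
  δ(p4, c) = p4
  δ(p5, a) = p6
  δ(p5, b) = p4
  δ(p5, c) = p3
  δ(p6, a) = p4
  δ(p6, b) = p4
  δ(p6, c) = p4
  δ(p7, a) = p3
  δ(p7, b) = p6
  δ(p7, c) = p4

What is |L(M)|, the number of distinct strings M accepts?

The useful subgraph on states {p0, p1, p2, p3, p5, p7} is acyclic, so L(M) is finite; the longest accepting path visits 5 useful states, giving maximum string length 4.
Counting accepting paths from p2 by length: 3 of length 1, 5 of length 2, 3 of length 3, 1 of length 4. Total 12.

12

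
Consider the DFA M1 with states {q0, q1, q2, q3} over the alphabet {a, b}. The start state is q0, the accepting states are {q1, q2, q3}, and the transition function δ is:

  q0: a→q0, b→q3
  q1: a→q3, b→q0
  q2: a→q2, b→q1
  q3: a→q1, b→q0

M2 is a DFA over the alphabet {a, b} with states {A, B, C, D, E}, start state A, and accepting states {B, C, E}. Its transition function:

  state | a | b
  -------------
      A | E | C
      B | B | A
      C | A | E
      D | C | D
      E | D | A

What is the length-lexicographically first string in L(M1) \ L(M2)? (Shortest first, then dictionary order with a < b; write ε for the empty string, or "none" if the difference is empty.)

ab

The string ab is accepted by M1 but not by M2.
No shorter string lies in the difference, and ab is the lexicographically first length-2 string in L(M1) \ L(M2).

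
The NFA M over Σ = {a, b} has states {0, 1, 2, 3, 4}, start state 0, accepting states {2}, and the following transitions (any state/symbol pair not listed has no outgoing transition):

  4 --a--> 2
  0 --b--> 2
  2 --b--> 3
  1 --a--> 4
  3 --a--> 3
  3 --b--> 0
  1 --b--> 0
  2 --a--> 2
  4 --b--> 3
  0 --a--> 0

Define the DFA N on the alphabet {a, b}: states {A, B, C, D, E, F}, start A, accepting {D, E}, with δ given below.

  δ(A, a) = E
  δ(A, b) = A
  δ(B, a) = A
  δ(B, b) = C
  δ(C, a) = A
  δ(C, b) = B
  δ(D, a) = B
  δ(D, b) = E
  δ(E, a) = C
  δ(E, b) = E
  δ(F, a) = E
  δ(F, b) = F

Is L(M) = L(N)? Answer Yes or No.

The string b is accepted by M but rejected by N.
So L(M) ≠ L(N).

No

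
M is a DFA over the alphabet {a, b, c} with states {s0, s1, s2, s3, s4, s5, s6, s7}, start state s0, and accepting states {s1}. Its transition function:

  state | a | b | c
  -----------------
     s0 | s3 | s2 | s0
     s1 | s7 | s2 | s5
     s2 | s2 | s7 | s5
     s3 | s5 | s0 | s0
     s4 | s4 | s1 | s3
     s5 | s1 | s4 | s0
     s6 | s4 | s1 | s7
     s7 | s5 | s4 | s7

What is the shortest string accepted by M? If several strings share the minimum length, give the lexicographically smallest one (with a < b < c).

A breadth-first search from s0 reaches an accepting state first via the path s0 → s3 → s5 → s1 on input aaa.
No string of length < 3 is accepted (BFS exhausts all shorter strings without reaching an accepting state), and aaa is the lexicographically least accepting string of length 3.

aaa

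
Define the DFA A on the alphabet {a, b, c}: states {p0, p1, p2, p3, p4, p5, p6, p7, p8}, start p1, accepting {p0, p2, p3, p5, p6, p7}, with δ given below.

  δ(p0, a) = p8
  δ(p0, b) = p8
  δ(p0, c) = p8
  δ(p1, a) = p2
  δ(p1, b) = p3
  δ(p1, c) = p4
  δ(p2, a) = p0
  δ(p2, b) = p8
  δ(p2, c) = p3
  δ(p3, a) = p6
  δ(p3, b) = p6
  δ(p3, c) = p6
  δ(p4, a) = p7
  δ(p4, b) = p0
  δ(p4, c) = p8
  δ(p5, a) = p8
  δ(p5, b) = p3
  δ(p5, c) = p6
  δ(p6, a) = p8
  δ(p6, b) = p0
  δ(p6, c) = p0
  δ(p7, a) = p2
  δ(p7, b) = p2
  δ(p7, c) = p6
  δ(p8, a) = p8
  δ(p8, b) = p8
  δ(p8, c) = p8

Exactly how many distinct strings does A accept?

The useful subgraph on states {p0, p1, p2, p3, p4, p6, p7} is acyclic, so L(A) is finite; the longest accepting path visits 7 useful states, giving maximum string length 6.
Counting accepting paths from p1 by length: 2 of length 1, 7 of length 2, 12 of length 3, 12 of length 4, 6 of length 5, 12 of length 6. Total 51.

51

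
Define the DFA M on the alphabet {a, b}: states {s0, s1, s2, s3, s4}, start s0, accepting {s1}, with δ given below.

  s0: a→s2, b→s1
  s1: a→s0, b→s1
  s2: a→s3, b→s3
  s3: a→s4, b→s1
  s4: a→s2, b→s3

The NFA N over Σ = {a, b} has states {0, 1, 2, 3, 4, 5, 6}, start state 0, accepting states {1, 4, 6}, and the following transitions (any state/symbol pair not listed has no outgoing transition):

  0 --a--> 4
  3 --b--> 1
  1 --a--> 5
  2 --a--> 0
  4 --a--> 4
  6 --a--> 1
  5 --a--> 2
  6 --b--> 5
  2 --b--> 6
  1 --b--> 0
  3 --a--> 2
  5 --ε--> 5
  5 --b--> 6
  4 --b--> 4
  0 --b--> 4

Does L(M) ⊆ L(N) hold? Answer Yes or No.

Yes

Exploring the product automaton M × N from the start pair (s0, 0), following both machines on each input symbol, reaches 6 state pairs: (s0, 0), (s2, 4), (s1, 4), (s3, 4), (s0, 4), (s4, 4).
M accepts in {s1} and N accepts in {1, 4, 6}. The reachable pairs whose M-component is accepting are (s1, 4); in each of them the N-component is accepting too, so the product for L(M) \ L(N) (M-component accepting, N-component rejecting) has no reachable accepting pair and the difference is empty.
Hence every string in L(M) is also in L(N).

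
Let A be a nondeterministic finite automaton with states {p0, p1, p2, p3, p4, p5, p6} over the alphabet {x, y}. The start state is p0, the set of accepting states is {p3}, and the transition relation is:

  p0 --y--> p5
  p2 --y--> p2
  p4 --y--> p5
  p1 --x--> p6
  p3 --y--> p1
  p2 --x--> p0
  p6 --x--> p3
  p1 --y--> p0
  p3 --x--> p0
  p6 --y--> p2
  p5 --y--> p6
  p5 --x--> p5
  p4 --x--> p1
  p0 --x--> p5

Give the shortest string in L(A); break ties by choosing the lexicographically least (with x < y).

xyx

A breadth-first search from p0 reaches an accepting state first via the path p0 → p5 → p6 → p3 on input xyx.
No string of length < 3 is accepted (BFS exhausts all shorter strings without reaching an accepting state), and xyx is the lexicographically least accepting string of length 3.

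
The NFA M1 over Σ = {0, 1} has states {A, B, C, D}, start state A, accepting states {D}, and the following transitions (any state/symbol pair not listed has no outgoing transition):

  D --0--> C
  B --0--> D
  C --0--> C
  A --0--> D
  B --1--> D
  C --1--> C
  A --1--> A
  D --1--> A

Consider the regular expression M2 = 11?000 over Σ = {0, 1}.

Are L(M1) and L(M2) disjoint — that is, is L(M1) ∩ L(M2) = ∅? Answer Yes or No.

Converting the expression M2 to a DFA (subset construction, then merging equivalent states) gives the minimal DFA with states {r0, r1, r2, r3, r4, r5, r6}, start state r0, accepting states {r6} and transitions r0: 0→r1, 1→r2; r1: 0→r1, 1→r1; r2: 0→r3, 1→r4; r3: 0→r5, 1→r1; r4: 0→r3, 1→r1; r5: 0→r6, 1→r1; r6: 0→r1, 1→r1.
Exploring the product automaton M1 × M2 from the start pair (A, r0), following both machines on each input symbol, reaches 9 state pairs: (A, r0), (D, r1), (A, r2), (C, r1), (A, r1), (D, r3), (A, r4), (C, r5), (C, r6).
M1 accepts in {D} and M2 accepts in {r6}; no reachable pair has both components accepting, so no string drives both machines to acceptance simultaneously and L(M1) ∩ L(M2) = ∅.
So no string is accepted by both, and the intersection is empty.

Yes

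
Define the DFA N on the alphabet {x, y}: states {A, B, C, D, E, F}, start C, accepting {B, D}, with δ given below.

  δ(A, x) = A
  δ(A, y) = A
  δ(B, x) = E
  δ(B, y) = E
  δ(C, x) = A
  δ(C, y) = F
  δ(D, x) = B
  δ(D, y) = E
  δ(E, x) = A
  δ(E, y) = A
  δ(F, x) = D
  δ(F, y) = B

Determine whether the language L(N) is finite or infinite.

finite

The useful states (reachable from C and able to reach an accepting state) are {B, C, D, F}.
Restricted to these states the transition graph has no cycle, so every accepting path has bounded length and L is finite.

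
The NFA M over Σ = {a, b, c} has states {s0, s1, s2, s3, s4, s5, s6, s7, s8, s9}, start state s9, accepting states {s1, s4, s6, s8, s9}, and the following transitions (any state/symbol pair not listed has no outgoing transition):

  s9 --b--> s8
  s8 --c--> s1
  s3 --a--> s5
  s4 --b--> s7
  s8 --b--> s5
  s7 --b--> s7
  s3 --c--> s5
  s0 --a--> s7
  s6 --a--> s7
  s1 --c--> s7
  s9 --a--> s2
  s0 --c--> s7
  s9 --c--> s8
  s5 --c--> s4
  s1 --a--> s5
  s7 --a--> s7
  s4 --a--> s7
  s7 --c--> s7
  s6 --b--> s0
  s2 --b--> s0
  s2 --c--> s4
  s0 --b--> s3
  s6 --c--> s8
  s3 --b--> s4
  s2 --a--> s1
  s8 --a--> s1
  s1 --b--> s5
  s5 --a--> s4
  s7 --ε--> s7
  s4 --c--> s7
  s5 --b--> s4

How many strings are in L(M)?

52

The useful subgraph on states {s0, s1, s2, s3, s4, s5, s8, s9} is acyclic, so L(M) is finite; the longest accepting path visits 6 useful states, giving maximum string length 5.
Counting accepting paths from s9 by length: 1 of length 0, 2 of length 1, 6 of length 2, 6 of length 3, 31 of length 4, 6 of length 5. Total 52.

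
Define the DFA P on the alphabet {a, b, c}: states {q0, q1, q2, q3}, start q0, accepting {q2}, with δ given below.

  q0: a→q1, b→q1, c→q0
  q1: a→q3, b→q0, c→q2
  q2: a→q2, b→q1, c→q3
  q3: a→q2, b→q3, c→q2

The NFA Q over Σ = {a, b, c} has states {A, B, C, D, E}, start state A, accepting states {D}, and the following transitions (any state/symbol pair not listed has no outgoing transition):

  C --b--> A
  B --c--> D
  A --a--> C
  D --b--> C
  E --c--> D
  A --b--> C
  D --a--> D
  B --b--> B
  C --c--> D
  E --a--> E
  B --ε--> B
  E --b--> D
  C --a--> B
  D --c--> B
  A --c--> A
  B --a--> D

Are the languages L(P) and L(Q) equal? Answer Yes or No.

Exploring the product automaton P × Q from the start pair (q0, A), following both machines on each input symbol, reaches 4 state pairs: (q0, A), (q1, C), (q3, B), (q2, D).
P accepts in {q2} and Q accepts in {D}. In every reachable pair the two components are either both accepting — (q2, D) — or both non-accepting, so no string is accepted by exactly one of the machines: L(P) \ L(Q) and L(Q) \ L(P) are both empty.
Hence every string is accepted by P iff it is accepted by Q, and the two languages coincide.

Yes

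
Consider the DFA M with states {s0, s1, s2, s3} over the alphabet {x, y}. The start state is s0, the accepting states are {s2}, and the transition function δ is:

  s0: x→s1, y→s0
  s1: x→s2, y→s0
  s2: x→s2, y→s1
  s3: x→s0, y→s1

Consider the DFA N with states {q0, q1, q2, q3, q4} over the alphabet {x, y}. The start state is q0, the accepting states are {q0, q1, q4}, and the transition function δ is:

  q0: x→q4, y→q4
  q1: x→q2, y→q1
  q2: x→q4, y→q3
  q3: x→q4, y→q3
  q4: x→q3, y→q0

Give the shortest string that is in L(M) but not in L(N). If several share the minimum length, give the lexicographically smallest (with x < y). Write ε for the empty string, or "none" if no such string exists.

xx

The string xx is accepted by M but not by N.
No shorter string lies in the difference, and xx is the lexicographically first length-2 string in L(M) \ L(N).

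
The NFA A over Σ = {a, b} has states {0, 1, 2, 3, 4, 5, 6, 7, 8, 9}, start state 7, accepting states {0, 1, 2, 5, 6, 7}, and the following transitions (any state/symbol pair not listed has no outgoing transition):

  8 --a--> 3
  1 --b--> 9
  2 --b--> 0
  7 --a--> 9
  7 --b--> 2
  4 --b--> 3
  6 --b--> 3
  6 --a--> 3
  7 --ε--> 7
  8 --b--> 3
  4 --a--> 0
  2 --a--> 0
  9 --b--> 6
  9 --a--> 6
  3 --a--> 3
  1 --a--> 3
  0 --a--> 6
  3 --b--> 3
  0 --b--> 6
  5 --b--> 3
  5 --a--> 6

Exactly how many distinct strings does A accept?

10

The useful subgraph on states {0, 2, 6, 7, 9} is acyclic, so L(A) is finite; the longest accepting path visits 4 useful states, giving maximum string length 3.
Counting accepting paths from 7 by length: 1 of length 0, 1 of length 1, 4 of length 2, 4 of length 3. Total 10.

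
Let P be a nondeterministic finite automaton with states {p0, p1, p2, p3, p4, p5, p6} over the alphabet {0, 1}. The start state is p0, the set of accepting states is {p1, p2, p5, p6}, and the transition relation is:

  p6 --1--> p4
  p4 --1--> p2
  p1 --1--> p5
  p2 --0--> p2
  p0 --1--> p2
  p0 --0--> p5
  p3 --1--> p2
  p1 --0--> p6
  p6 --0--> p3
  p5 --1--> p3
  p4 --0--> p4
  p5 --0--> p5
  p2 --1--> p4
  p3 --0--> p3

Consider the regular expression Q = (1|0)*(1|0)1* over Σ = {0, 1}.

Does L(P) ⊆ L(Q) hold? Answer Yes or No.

Yes

Converting the expression Q to a DFA (subset construction, then merging equivalent states) gives the minimal DFA with states {q0, q1}, start state q0, accepting states {q1} and transitions q0: 0→q1, 1→q1; q1: 0→q1, 1→q1.
Exploring the product automaton P × Q from the start pair (p0, q0), following both machines on each input symbol, reaches 5 state pairs: (p0, q0), (p5, q1), (p2, q1), (p3, q1), (p4, q1).
P accepts in {p1, p2, p5, p6} and Q accepts in {q1}. The reachable pairs whose P-component is accepting are (p5, q1), (p2, q1); in each of them the Q-component is accepting too, so the product for L(P) \ L(Q) (P-component accepting, Q-component rejecting) has no reachable accepting pair and the difference is empty.
Hence every string in L(P) is also in L(Q).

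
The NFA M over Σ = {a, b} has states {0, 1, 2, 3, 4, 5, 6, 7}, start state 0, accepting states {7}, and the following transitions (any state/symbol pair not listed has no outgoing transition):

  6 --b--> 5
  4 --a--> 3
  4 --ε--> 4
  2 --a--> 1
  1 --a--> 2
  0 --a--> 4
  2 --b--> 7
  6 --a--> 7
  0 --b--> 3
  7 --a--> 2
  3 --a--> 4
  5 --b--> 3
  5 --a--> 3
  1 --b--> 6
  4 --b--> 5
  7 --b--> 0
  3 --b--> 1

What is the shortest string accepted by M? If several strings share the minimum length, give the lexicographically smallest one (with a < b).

A breadth-first search from 0 reaches an accepting state first via the path 0 → 3 → 1 → 2 → 7 on input bbab.
No string of length < 4 is accepted (BFS exhausts all shorter strings without reaching an accepting state), and bbab is the lexicographically least accepting string of length 4.

bbab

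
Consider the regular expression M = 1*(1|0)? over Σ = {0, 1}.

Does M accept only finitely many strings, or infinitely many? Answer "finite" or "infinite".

The expression contains a Kleene star applied to a subexpression that matches at least one nonempty string, so it matches strings of unbounded length.
Hence L(M) is infinite.

infinite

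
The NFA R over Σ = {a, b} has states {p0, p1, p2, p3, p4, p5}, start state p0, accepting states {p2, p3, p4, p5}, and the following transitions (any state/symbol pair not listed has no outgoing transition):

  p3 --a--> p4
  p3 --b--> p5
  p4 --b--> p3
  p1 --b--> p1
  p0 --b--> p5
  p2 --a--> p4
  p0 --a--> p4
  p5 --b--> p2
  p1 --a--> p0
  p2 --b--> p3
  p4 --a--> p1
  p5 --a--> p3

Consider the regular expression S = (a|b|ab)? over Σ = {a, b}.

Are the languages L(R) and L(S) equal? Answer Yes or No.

No

The string ba is accepted by R but rejected by S.
So L(R) ≠ L(S).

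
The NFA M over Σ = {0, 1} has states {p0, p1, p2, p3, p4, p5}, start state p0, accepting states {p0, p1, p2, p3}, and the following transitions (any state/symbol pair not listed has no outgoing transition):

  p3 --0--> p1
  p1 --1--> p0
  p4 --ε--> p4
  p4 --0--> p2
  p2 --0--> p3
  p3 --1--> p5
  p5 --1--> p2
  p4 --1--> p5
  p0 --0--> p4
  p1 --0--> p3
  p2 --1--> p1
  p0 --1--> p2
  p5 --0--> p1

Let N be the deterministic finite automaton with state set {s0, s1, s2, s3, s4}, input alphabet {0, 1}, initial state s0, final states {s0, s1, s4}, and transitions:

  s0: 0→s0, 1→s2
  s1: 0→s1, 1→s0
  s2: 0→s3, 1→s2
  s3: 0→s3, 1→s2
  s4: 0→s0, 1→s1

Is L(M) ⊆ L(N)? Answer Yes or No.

The string 1 is in L(M) but not in L(N).
So L(M) ⊄ L(N).

No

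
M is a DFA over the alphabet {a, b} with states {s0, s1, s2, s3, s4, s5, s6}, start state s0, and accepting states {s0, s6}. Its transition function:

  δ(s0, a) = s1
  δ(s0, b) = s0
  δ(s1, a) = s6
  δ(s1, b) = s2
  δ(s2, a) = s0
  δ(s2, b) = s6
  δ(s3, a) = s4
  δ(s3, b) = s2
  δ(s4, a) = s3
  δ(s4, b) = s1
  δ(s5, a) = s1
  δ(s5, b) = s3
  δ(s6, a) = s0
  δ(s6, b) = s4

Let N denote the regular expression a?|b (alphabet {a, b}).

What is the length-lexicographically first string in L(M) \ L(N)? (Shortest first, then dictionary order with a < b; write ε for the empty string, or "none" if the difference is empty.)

The string aa is accepted by M but not by N.
No shorter string lies in the difference, and aa is the lexicographically first length-2 string in L(M) \ L(N).

aa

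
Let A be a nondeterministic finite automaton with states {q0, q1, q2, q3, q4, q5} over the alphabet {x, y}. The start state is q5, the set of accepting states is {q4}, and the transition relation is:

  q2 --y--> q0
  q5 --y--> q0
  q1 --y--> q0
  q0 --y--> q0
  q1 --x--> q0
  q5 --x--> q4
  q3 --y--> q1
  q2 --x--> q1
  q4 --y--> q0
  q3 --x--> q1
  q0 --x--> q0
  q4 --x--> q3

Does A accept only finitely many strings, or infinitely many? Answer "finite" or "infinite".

The useful states (reachable from q5 and able to reach an accepting state) are {q4, q5}.
Restricted to these states the transition graph has no cycle, so every accepting path has bounded length and L is finite.

finite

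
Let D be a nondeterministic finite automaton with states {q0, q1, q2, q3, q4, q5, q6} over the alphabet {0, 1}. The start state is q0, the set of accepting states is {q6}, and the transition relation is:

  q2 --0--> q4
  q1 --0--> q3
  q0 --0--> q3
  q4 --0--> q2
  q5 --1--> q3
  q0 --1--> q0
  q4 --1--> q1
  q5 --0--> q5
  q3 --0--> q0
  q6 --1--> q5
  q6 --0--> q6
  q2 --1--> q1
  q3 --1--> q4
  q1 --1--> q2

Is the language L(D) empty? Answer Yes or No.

The states reachable from the start state are {q0, q1, q2, q3, q4}.
None of the accepting states {q6} is reachable, so no string is accepted and L(D) = ∅.

Yes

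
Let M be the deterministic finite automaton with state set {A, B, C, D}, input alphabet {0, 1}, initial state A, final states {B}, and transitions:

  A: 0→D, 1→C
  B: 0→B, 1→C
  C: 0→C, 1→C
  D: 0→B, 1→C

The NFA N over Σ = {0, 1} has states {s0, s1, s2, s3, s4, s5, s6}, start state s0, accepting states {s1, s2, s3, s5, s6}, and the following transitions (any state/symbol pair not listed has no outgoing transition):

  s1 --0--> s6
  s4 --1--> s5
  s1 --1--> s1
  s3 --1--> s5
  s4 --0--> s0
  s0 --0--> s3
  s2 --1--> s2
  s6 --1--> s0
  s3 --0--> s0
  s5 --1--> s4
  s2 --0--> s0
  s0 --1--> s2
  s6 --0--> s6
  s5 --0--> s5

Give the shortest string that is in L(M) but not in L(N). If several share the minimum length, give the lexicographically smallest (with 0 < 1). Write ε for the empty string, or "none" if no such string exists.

00

The string 00 is accepted by M but not by N.
No shorter string lies in the difference, and 00 is the lexicographically first length-2 string in L(M) \ L(N).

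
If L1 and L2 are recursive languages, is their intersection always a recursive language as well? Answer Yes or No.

Run both deciders on the input and accept iff both accept; the combined machine always halts.
So the recursive languages are closed under intersection.

Yes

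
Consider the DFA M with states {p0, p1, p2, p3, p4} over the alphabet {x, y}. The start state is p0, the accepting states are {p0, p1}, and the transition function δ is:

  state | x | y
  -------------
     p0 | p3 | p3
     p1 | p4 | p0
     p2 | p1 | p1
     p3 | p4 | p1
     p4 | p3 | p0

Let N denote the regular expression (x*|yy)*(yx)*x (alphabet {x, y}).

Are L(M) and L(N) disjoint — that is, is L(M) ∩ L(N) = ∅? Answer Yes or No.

Yes

Converting the expression N to a DFA (subset construction, then merging equivalent states) gives the minimal DFA with states {n0, n1, n2, n3, n4, n5, n6}, start state n0, accepting states {n1, n4} and transitions n0: x→n1, y→n2; n1: x→n1, y→n2; n2: x→n3, y→n0; n3: x→n4, y→n5; n4: x→n6, y→n6; n5: x→n3, y→n6; n6: x→n6, y→n6.
Exploring the product automaton M × N from the start pair (p0, n0), following both machines on each input symbol, reaches 18 state pairs: (p0, n0), (p3, n1), (p3, n2), (p4, n1), (p1, n2), (p4, n3), (p1, n0), (p0, n2), (p3, n4), (p0, n5), (p3, n3), (p3, n0), (p4, n6), (p1, n6), (p3, n6), (p4, n4), (p1, n5), (p0, n6).
M accepts in {p0, p1} and N accepts in {n1, n4}; no reachable pair has both components accepting, so no string drives both machines to acceptance simultaneously and L(M) ∩ L(N) = ∅.
So no string is accepted by both, and the intersection is empty.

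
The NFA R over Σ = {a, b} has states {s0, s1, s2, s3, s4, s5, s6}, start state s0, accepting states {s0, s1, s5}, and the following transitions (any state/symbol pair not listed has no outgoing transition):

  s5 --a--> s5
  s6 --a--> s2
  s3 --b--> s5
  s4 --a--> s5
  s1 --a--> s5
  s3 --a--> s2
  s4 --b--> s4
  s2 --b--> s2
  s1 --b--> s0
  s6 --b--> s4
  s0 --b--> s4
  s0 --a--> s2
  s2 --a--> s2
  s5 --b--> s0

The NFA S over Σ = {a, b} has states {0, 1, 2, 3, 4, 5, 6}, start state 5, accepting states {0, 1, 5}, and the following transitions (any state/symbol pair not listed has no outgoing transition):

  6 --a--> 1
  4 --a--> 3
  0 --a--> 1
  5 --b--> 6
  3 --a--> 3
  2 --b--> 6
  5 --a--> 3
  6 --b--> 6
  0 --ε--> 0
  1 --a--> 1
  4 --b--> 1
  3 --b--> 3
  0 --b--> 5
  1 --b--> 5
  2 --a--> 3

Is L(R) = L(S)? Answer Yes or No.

Exploring the product automaton R × S from the start pair (s0, 5), following both machines on each input symbol, reaches 4 state pairs: (s0, 5), (s2, 3), (s4, 6), (s5, 1).
R accepts in {s0, s1, s5} and S accepts in {0, 1, 5}. In every reachable pair the two components are either both accepting — (s0, 5), (s5, 1) — or both non-accepting, so no string is accepted by exactly one of the machines: L(R) \ L(S) and L(S) \ L(R) are both empty.
Hence every string is accepted by R iff it is accepted by S, and the two languages coincide.

Yes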